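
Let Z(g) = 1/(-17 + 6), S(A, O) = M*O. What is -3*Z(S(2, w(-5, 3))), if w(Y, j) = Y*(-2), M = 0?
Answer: 3/11 ≈ 0.27273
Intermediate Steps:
w(Y, j) = -2*Y
S(A, O) = 0 (S(A, O) = 0*O = 0)
Z(g) = -1/11 (Z(g) = 1/(-11) = -1/11)
-3*Z(S(2, w(-5, 3))) = -3*(-1/11) = 3/11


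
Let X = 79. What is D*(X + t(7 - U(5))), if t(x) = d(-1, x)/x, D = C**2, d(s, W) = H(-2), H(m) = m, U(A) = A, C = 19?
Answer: 28158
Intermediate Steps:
d(s, W) = -2
D = 361 (D = 19**2 = 361)
t(x) = -2/x
D*(X + t(7 - U(5))) = 361*(79 - 2/(7 - 1*5)) = 361*(79 - 2/(7 - 5)) = 361*(79 - 2/2) = 361*(79 - 2*1/2) = 361*(79 - 1) = 361*78 = 28158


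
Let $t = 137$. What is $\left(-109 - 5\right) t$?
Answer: $-15618$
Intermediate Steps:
$\left(-109 - 5\right) t = \left(-109 - 5\right) 137 = \left(-114\right) 137 = -15618$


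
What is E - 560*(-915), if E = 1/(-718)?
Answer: 367903199/718 ≈ 5.1240e+5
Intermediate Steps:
E = -1/718 ≈ -0.0013928
E - 560*(-915) = -1/718 - 560*(-915) = -1/718 + 512400 = 367903199/718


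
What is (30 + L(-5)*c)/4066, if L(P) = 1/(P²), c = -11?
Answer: 739/101650 ≈ 0.0072700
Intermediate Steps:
L(P) = P⁻²
(30 + L(-5)*c)/4066 = (30 - 11/(-5)²)/4066 = (30 + (1/25)*(-11))*(1/4066) = (30 - 11/25)*(1/4066) = (739/25)*(1/4066) = 739/101650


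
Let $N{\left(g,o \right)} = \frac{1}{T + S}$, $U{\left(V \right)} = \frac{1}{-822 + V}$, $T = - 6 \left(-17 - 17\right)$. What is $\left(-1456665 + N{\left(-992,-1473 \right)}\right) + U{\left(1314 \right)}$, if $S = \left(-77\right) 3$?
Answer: $- \frac{6450112775}{4428} \approx -1.4567 \cdot 10^{6}$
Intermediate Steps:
$S = -231$
$T = 204$ ($T = \left(-6\right) \left(-34\right) = 204$)
$N{\left(g,o \right)} = - \frac{1}{27}$ ($N{\left(g,o \right)} = \frac{1}{204 - 231} = \frac{1}{-27} = - \frac{1}{27}$)
$\left(-1456665 + N{\left(-992,-1473 \right)}\right) + U{\left(1314 \right)} = \left(-1456665 - \frac{1}{27}\right) + \frac{1}{-822 + 1314} = - \frac{39329956}{27} + \frac{1}{492} = - \frac{6450112775}{4428}$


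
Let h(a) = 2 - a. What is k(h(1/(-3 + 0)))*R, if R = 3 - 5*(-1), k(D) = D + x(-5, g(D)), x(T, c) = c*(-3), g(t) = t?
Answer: -112/3 ≈ -37.333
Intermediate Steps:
x(T, c) = -3*c
k(D) = -2*D (k(D) = D - 3*D = -2*D)
R = 8 (R = 3 + 5 = 8)
k(h(1/(-3 + 0)))*R = -2*(2 - 1/(-3 + 0))*8 = -2*(2 - 1/(-3))*8 = -2*(2 - 1*(-1/3))*8 = -2*(2 + 1/3)*8 = -2*7/3*8 = -14/3*8 = -112/3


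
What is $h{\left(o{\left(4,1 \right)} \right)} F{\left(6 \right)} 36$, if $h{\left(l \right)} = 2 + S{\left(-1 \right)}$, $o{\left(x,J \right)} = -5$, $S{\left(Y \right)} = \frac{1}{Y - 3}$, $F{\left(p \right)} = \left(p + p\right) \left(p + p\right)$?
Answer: $9072$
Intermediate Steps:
$F{\left(p \right)} = 4 p^{2}$ ($F{\left(p \right)} = 2 p 2 p = 4 p^{2}$)
$S{\left(Y \right)} = \frac{1}{-3 + Y}$
$h{\left(l \right)} = \frac{7}{4}$ ($h{\left(l \right)} = 2 + \frac{1}{-3 - 1} = 2 + \frac{1}{-4} = 2 - \frac{1}{4} = \frac{7}{4}$)
$h{\left(o{\left(4,1 \right)} \right)} F{\left(6 \right)} 36 = \frac{7 \cdot 4 \cdot 6^{2}}{4} \cdot 36 = \frac{7 \cdot 4 \cdot 36}{4} \cdot 36 = \frac{7}{4} \cdot 144 \cdot 36 = 252 \cdot 36 = 9072$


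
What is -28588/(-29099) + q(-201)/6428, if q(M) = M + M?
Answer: 12290419/13360598 ≈ 0.91990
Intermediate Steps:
q(M) = 2*M
-28588/(-29099) + q(-201)/6428 = -28588/(-29099) + (2*(-201))/6428 = -28588*(-1/29099) - 402*1/6428 = 4084/4157 - 201/3214 = 12290419/13360598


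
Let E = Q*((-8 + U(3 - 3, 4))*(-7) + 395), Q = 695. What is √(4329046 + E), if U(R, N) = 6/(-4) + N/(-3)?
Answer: √167625906/6 ≈ 2157.8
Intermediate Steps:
U(R, N) = -3/2 - N/3 (U(R, N) = 6*(-¼) + N*(-⅓) = -3/2 - N/3)
E = 1963375/6 (E = 695*((-8 + (-3/2 - ⅓*4))*(-7) + 395) = 695*((-8 + (-3/2 - 4/3))*(-7) + 395) = 695*((-8 - 17/6)*(-7) + 395) = 695*(-65/6*(-7) + 395) = 695*(455/6 + 395) = 695*(2825/6) = 1963375/6 ≈ 3.2723e+5)
√(4329046 + E) = √(4329046 + 1963375/6) = √(27937651/6) = √167625906/6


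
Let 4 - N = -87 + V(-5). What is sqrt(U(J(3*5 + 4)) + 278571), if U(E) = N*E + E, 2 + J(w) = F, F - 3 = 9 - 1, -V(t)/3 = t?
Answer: 4*sqrt(17454) ≈ 528.45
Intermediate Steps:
V(t) = -3*t
F = 11 (F = 3 + (9 - 1) = 3 + 8 = 11)
J(w) = 9 (J(w) = -2 + 11 = 9)
N = 76 (N = 4 - (-87 - 3*(-5)) = 4 - (-87 + 15) = 4 - 1*(-72) = 4 + 72 = 76)
U(E) = 77*E (U(E) = 76*E + E = 77*E)
sqrt(U(J(3*5 + 4)) + 278571) = sqrt(77*9 + 278571) = sqrt(693 + 278571) = sqrt(279264) = 4*sqrt(17454)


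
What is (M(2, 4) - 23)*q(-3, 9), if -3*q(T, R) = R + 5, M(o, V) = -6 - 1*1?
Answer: 140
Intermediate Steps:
M(o, V) = -7 (M(o, V) = -6 - 1 = -7)
q(T, R) = -5/3 - R/3 (q(T, R) = -(R + 5)/3 = -(5 + R)/3 = -5/3 - R/3)
(M(2, 4) - 23)*q(-3, 9) = (-7 - 23)*(-5/3 - ⅓*9) = -30*(-5/3 - 3) = -30*(-14/3) = 140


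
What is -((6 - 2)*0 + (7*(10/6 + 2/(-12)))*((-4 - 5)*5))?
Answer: 945/2 ≈ 472.50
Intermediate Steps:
-((6 - 2)*0 + (7*(10/6 + 2/(-12)))*((-4 - 5)*5)) = -(4*0 + (7*(10*(⅙) + 2*(-1/12)))*(-9*5)) = -(0 + (7*(5/3 - ⅙))*(-45)) = -(0 + (7*(3/2))*(-45)) = -(0 + (21/2)*(-45)) = -(0 - 945/2) = -1*(-945/2) = 945/2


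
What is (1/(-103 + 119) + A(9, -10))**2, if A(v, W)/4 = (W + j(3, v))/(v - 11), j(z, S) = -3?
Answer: 173889/256 ≈ 679.25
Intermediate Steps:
A(v, W) = 4*(-3 + W)/(-11 + v) (A(v, W) = 4*((W - 3)/(v - 11)) = 4*((-3 + W)/(-11 + v)) = 4*(-3 + W)/(-11 + v))
(1/(-103 + 119) + A(9, -10))**2 = (1/(-103 + 119) + 4*(-3 - 10)/(-11 + 9))**2 = (1/16 + 4*(-13)/(-2))**2 = (1/16 + 4*(-1/2)*(-13))**2 = (1/16 + 26)**2 = (417/16)**2 = 173889/256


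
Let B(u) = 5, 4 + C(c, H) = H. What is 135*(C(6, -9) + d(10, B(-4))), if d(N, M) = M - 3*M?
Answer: -3105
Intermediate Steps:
C(c, H) = -4 + H
d(N, M) = -2*M
135*(C(6, -9) + d(10, B(-4))) = 135*((-4 - 9) - 2*5) = 135*(-13 - 10) = 135*(-23) = -3105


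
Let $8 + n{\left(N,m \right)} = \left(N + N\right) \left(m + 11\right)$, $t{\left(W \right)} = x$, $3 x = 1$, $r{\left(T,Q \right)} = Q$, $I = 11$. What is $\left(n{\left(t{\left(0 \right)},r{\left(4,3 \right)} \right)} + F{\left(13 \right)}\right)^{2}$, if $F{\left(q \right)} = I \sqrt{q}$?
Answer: $\frac{14173}{9} + \frac{88 \sqrt{13}}{3} \approx 1680.5$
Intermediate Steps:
$x = \frac{1}{3}$ ($x = \frac{1}{3} \cdot 1 = \frac{1}{3} \approx 0.33333$)
$t{\left(W \right)} = \frac{1}{3}$
$n{\left(N,m \right)} = -8 + 2 N \left(11 + m\right)$ ($n{\left(N,m \right)} = -8 + \left(N + N\right) \left(m + 11\right) = -8 + 2 N \left(11 + m\right)$)
$F{\left(q \right)} = 11 \sqrt{q}$
$\left(n{\left(t{\left(0 \right)},r{\left(4,3 \right)} \right)} + F{\left(13 \right)}\right)^{2} = \left(\left(-8 + 22 \cdot \frac{1}{3} + 2 \cdot \frac{1}{3} \cdot 3\right) + 11 \sqrt{13}\right)^{2} = \left(\left(-8 + \frac{22}{3} + 2\right) + 11 \sqrt{13}\right)^{2} = \left(\frac{4}{3} + 11 \sqrt{13}\right)^{2}$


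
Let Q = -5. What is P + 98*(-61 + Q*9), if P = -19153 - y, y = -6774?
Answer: -22767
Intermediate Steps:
P = -12379 (P = -19153 - 1*(-6774) = -19153 + 6774 = -12379)
P + 98*(-61 + Q*9) = -12379 + 98*(-61 - 5*9) = -12379 + 98*(-61 - 45) = -12379 + 98*(-106) = -12379 - 10388 = -22767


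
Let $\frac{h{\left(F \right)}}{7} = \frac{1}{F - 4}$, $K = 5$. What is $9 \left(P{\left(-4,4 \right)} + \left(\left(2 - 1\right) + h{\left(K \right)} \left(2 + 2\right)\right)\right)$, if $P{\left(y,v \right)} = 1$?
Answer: $270$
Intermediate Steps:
$h{\left(F \right)} = \frac{7}{-4 + F}$ ($h{\left(F \right)} = \frac{7}{F - 4} = \frac{7}{-4 + F}$)
$9 \left(P{\left(-4,4 \right)} + \left(\left(2 - 1\right) + h{\left(K \right)} \left(2 + 2\right)\right)\right) = 9 \left(1 + \left(\left(2 - 1\right) + \frac{7}{-4 + 5} \left(2 + 2\right)\right)\right) = 9 \left(1 + \left(\left(2 - 1\right) + \frac{7}{1} \cdot 4\right)\right) = 9 \left(1 + \left(1 + 7 \cdot 1 \cdot 4\right)\right) = 9 \left(1 + \left(1 + 7 \cdot 4\right)\right) = 9 \left(1 + \left(1 + 28\right)\right) = 9 \left(1 + 29\right) = 9 \cdot 30 = 270$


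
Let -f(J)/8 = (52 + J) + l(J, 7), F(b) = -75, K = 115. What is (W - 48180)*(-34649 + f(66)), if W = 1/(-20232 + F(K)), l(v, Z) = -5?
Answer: 1656416404873/967 ≈ 1.7129e+9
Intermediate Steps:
W = -1/20307 (W = 1/(-20232 - 75) = 1/(-20307) = -1/20307 ≈ -4.9244e-5)
f(J) = -376 - 8*J (f(J) = -8*((52 + J) - 5) = -8*(47 + J) = -376 - 8*J)
(W - 48180)*(-34649 + f(66)) = (-1/20307 - 48180)*(-34649 + (-376 - 8*66)) = -978391261*(-34649 + (-376 - 528))/20307 = -978391261*(-34649 - 904)/20307 = -978391261/20307*(-35553) = 1656416404873/967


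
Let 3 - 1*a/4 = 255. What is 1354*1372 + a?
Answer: 1856680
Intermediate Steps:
a = -1008 (a = 12 - 4*255 = 12 - 1020 = -1008)
1354*1372 + a = 1354*1372 - 1008 = 1857688 - 1008 = 1856680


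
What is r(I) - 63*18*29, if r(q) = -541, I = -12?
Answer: -33427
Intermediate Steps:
r(I) - 63*18*29 = -541 - 63*18*29 = -541 - 1134*29 = -541 - 32886 = -33427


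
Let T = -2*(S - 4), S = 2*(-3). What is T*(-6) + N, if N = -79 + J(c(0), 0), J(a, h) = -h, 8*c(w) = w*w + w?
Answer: -199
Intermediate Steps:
S = -6
c(w) = w/8 + w**2/8 (c(w) = (w*w + w)/8 = (w**2 + w)/8 = (w + w**2)/8 = w/8 + w**2/8)
T = 20 (T = -2*(-6 - 4) = -2*(-10) = 20)
N = -79 (N = -79 - 1*0 = -79 + 0 = -79)
T*(-6) + N = 20*(-6) - 79 = -120 - 79 = -199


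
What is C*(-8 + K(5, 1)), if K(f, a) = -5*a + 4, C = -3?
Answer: 27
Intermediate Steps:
K(f, a) = 4 - 5*a
C*(-8 + K(5, 1)) = -3*(-8 + (4 - 5*1)) = -3*(-8 + (4 - 5)) = -3*(-8 - 1) = -3*(-9) = 27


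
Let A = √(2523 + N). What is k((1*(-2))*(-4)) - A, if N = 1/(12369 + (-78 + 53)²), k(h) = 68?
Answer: 68 - √425993515822/12994 ≈ 17.771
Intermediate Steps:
N = 1/12994 (N = 1/(12369 + (-25)²) = 1/(12369 + 625) = 1/12994 ≈ 7.6959e-5)
A = √425993515822/12994 (A = √(2523 + 1/12994) = √(32783863/12994) = √425993515822/12994 ≈ 50.229)
k((1*(-2))*(-4)) - A = 68 - √425993515822/12994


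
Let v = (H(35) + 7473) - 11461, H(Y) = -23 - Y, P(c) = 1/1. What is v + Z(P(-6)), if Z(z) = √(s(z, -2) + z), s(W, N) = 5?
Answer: -4046 + √6 ≈ -4043.6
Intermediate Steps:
P(c) = 1
Z(z) = √(5 + z)
v = -4046 (v = ((-23 - 1*35) + 7473) - 11461 = ((-23 - 35) + 7473) - 11461 = (-58 + 7473) - 11461 = 7415 - 11461 = -4046)
v + Z(P(-6)) = -4046 + √(5 + 1) = -4046 + √6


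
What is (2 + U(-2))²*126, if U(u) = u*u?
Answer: 4536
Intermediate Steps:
U(u) = u²
(2 + U(-2))²*126 = (2 + (-2)²)²*126 = (2 + 4)²*126 = 6²*126 = 36*126 = 4536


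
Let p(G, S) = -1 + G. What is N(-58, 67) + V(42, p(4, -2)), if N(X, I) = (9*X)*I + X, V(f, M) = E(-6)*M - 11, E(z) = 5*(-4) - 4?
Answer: -35115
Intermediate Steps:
E(z) = -24 (E(z) = -20 - 4 = -24)
V(f, M) = -11 - 24*M (V(f, M) = -24*M - 11 = -11 - 24*M)
N(X, I) = X + 9*I*X (N(X, I) = 9*I*X + X = X + 9*I*X)
N(-58, 67) + V(42, p(4, -2)) = -58*(1 + 9*67) + (-11 - 24*(-1 + 4)) = -58*(1 + 603) + (-11 - 24*3) = -58*604 + (-11 - 72) = -35032 - 83 = -35115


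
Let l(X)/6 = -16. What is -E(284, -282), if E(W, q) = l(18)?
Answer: 96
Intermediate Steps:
l(X) = -96 (l(X) = 6*(-16) = -96)
E(W, q) = -96
-E(284, -282) = -1*(-96) = 96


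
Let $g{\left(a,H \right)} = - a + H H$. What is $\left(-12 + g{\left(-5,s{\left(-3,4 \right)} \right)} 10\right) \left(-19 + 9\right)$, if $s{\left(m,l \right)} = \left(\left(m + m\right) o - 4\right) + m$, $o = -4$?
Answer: $-29280$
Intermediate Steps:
$s{\left(m,l \right)} = -4 - 7 m$ ($s{\left(m,l \right)} = \left(\left(m + m\right) \left(-4\right) - 4\right) + m = \left(2 m \left(-4\right) - 4\right) + m = \left(- 8 m - 4\right) + m = \left(-4 - 8 m\right) + m = -4 - 7 m$)
$g{\left(a,H \right)} = H^{2} - a$ ($g{\left(a,H \right)} = - a + H^{2} = H^{2} - a$)
$\left(-12 + g{\left(-5,s{\left(-3,4 \right)} \right)} 10\right) \left(-19 + 9\right) = \left(-12 + \left(\left(-4 - -21\right)^{2} - -5\right) 10\right) \left(-19 + 9\right) = \left(-12 + \left(\left(-4 + 21\right)^{2} + 5\right) 10\right) \left(-10\right) = \left(-12 + \left(17^{2} + 5\right) 10\right) \left(-10\right) = \left(-12 + \left(289 + 5\right) 10\right) \left(-10\right) = \left(-12 + 294 \cdot 10\right) \left(-10\right) = \left(-12 + 2940\right) \left(-10\right) = 2928 \left(-10\right) = -29280$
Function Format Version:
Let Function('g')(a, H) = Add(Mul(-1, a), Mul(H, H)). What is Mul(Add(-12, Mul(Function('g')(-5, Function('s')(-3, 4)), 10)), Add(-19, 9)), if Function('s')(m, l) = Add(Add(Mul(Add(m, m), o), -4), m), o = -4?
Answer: -29280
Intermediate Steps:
Function('s')(m, l) = Add(-4, Mul(-7, m)) (Function('s')(m, l) = Add(Add(Mul(Add(m, m), -4), -4), m) = Add(Add(Mul(Mul(2, m), -4), -4), m) = Add(Add(Mul(-8, m), -4), m) = Add(Add(-4, Mul(-8, m)), m) = Add(-4, Mul(-7, m)))
Function('g')(a, H) = Add(Pow(H, 2), Mul(-1, a)) (Function('g')(a, H) = Add(Mul(-1, a), Pow(H, 2)) = Add(Pow(H, 2), Mul(-1, a)))
Mul(Add(-12, Mul(Function('g')(-5, Function('s')(-3, 4)), 10)), Add(-19, 9)) = Mul(Add(-12, Mul(Add(Pow(Add(-4, Mul(-7, -3)), 2), Mul(-1, -5)), 10)), Add(-19, 9)) = Mul(Add(-12, Mul(Add(Pow(Add(-4, 21), 2), 5), 10)), -10) = Mul(Add(-12, Mul(Add(Pow(17, 2), 5), 10)), -10) = Mul(Add(-12, Mul(Add(289, 5), 10)), -10) = Mul(Add(-12, Mul(294, 10)), -10) = Mul(Add(-12, 2940), -10) = Mul(2928, -10) = -29280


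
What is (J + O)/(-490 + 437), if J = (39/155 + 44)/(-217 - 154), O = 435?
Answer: -25007816/3047765 ≈ -8.2053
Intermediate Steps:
J = -6859/57505 (J = (39*(1/155) + 44)/(-371) = (39/155 + 44)*(-1/371) = (6859/155)*(-1/371) = -6859/57505 ≈ -0.11928)
(J + O)/(-490 + 437) = (-6859/57505 + 435)/(-490 + 437) = (25007816/57505)/(-53) = (25007816/57505)*(-1/53) = -25007816/3047765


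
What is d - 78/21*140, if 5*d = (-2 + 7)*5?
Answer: -515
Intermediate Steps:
d = 5 (d = ((-2 + 7)*5)/5 = (5*5)/5 = (1/5)*25 = 5)
d - 78/21*140 = 5 - 78/21*140 = 5 - 78*1/21*140 = 5 - 26/7*140 = 5 - 520 = -515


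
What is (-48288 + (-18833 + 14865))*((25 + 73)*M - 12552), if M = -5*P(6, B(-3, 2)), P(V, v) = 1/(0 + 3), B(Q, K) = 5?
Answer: 1993357376/3 ≈ 6.6445e+8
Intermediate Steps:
P(V, v) = 1/3
M = -5/3 (M = -5*1/3 = -5/3 ≈ -1.6667)
(-48288 + (-18833 + 14865))*((25 + 73)*M - 12552) = (-48288 + (-18833 + 14865))*((25 + 73)*(-5/3) - 12552) = (-48288 - 3968)*(98*(-5/3) - 12552) = -52256*(-490/3 - 12552) = -52256*(-38146/3) = 1993357376/3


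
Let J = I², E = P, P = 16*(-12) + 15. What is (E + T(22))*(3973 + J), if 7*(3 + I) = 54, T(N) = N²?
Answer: 60100162/49 ≈ 1.2265e+6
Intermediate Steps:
I = 33/7 (I = -3 + (⅐)*54 = -3 + 54/7 = 33/7 ≈ 4.7143)
P = -177 (P = -192 + 15 = -177)
E = -177
J = 1089/49 (J = (33/7)² = 1089/49 ≈ 22.224)
(E + T(22))*(3973 + J) = (-177 + 22²)*(3973 + 1089/49) = (-177 + 484)*(195766/49) = 307*(195766/49) = 60100162/49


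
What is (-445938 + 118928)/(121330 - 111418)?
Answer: -163505/4956 ≈ -32.991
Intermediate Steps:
(-445938 + 118928)/(121330 - 111418) = -327010/9912 = -327010*1/9912 = -163505/4956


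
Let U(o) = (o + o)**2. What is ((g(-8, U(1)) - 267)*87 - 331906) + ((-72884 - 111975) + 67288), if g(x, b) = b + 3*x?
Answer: -474446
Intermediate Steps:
U(o) = 4*o**2 (U(o) = (2*o)**2 = 4*o**2)
((g(-8, U(1)) - 267)*87 - 331906) + ((-72884 - 111975) + 67288) = (((4*1**2 + 3*(-8)) - 267)*87 - 331906) + ((-72884 - 111975) + 67288) = (((4*1 - 24) - 267)*87 - 331906) + (-184859 + 67288) = (((4 - 24) - 267)*87 - 331906) - 117571 = ((-20 - 267)*87 - 331906) - 117571 = (-287*87 - 331906) - 117571 = (-24969 - 331906) - 117571 = -356875 - 117571 = -474446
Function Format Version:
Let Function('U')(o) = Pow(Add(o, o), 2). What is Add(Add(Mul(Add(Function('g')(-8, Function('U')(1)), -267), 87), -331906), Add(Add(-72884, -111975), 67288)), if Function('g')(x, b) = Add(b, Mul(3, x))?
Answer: -474446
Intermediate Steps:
Function('U')(o) = Mul(4, Pow(o, 2)) (Function('U')(o) = Pow(Mul(2, o), 2) = Mul(4, Pow(o, 2)))
Add(Add(Mul(Add(Function('g')(-8, Function('U')(1)), -267), 87), -331906), Add(Add(-72884, -111975), 67288)) = Add(Add(Mul(Add(Add(Mul(4, Pow(1, 2)), Mul(3, -8)), -267), 87), -331906), Add(Add(-72884, -111975), 67288)) = Add(Add(Mul(Add(Add(Mul(4, 1), -24), -267), 87), -331906), Add(-184859, 67288)) = Add(Add(Mul(Add(Add(4, -24), -267), 87), -331906), -117571) = Add(Add(Mul(Add(-20, -267), 87), -331906), -117571) = Add(Add(Mul(-287, 87), -331906), -117571) = Add(Add(-24969, -331906), -117571) = Add(-356875, -117571) = -474446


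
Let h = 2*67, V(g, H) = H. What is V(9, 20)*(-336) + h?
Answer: -6586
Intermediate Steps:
h = 134
V(9, 20)*(-336) + h = 20*(-336) + 134 = -6720 + 134 = -6586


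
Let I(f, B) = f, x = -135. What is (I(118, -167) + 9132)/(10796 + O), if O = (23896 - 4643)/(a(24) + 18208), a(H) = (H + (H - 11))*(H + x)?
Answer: 130434250/152253649 ≈ 0.85669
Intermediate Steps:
a(H) = (-135 + H)*(-11 + 2*H) (a(H) = (H + (H - 11))*(H - 135) = (H + (-11 + H))*(-135 + H) = (-11 + 2*H)*(-135 + H) = (-135 + H)*(-11 + 2*H))
O = 19253/14101 (O = (23896 - 4643)/((1485 - 281*24 + 2*24²) + 18208) = 19253/((1485 - 6744 + 2*576) + 18208) = 19253/((1485 - 6744 + 1152) + 18208) = 19253/(-4107 + 18208) = 19253/14101 ≈ 1.3654)
(I(118, -167) + 9132)/(10796 + O) = (118 + 9132)/(10796 + 19253/14101) = 9250/(152253649/14101) = 9250*(14101/152253649) = 130434250/152253649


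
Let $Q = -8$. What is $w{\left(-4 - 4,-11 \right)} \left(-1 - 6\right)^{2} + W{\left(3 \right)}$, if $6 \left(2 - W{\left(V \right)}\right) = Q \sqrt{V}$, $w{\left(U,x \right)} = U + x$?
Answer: $-929 + \frac{4 \sqrt{3}}{3} \approx -926.69$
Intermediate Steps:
$W{\left(V \right)} = 2 + \frac{4 \sqrt{V}}{3}$ ($W{\left(V \right)} = 2 - \frac{\left(-8\right) \sqrt{V}}{6} = 2 + \frac{4 \sqrt{V}}{3}$)
$w{\left(-4 - 4,-11 \right)} \left(-1 - 6\right)^{2} + W{\left(3 \right)} = \left(\left(-4 - 4\right) - 11\right) \left(-1 - 6\right)^{2} + \left(2 + \frac{4 \sqrt{3}}{3}\right) = \left(\left(-4 - 4\right) - 11\right) \left(-7\right)^{2} + \left(2 + \frac{4 \sqrt{3}}{3}\right) = \left(-8 - 11\right) 49 + \left(2 + \frac{4 \sqrt{3}}{3}\right) = \left(-19\right) 49 + \left(2 + \frac{4 \sqrt{3}}{3}\right) = -931 + \left(2 + \frac{4 \sqrt{3}}{3}\right) = -929 + \frac{4 \sqrt{3}}{3}$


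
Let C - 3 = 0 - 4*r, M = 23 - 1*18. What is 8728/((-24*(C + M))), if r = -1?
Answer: -1091/36 ≈ -30.306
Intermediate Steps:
M = 5 (M = 23 - 18 = 5)
C = 7 (C = 3 + (0 - 4*(-1)) = 3 + (0 + 4) = 3 + 4 = 7)
8728/((-24*(C + M))) = 8728/((-24*(7 + 5))) = 8728/((-24*12)) = 8728/(-288) = 8728*(-1/288) = -1091/36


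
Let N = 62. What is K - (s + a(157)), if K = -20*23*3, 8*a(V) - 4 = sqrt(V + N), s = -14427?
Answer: 26093/2 - sqrt(219)/8 ≈ 13045.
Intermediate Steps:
a(V) = 1/2 + sqrt(62 + V)/8 (a(V) = 1/2 + sqrt(V + 62)/8 = 1/2 + sqrt(62 + V)/8)
K = -1380 (K = -460*3 = -1380)
K - (s + a(157)) = -1380 - (-14427 + (1/2 + sqrt(62 + 157)/8)) = -1380 - (-14427 + (1/2 + sqrt(219)/8)) = -1380 - (-28853/2 + sqrt(219)/8) = -1380 + (28853/2 - sqrt(219)/8) = 26093/2 - sqrt(219)/8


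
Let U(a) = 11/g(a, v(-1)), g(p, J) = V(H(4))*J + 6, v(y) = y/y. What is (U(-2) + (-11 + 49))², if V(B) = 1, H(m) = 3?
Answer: 76729/49 ≈ 1565.9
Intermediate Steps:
v(y) = 1
g(p, J) = 6 + J (g(p, J) = 1*J + 6 = J + 6 = 6 + J)
U(a) = 11/7 (U(a) = 11/(6 + 1) = 11/7)
(U(-2) + (-11 + 49))² = (11/7 + (-11 + 49))² = (11/7 + 38)² = (277/7)² = 76729/49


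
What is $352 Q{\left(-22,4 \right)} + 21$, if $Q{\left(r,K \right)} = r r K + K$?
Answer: $682901$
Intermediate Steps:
$Q{\left(r,K \right)} = K + K r^{2}$ ($Q{\left(r,K \right)} = r^{2} K + K = K r^{2} + K = K + K r^{2}$)
$352 Q{\left(-22,4 \right)} + 21 = 352 \cdot 4 \left(1 + \left(-22\right)^{2}\right) + 21 = 352 \cdot 4 \left(1 + 484\right) + 21 = 352 \cdot 4 \cdot 485 + 21 = 352 \cdot 1940 + 21 = 682880 + 21 = 682901$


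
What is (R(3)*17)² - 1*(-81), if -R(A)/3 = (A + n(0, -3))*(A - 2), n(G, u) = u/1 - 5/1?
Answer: 65106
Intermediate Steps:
n(G, u) = -5 + u (n(G, u) = u*1 - 5*1 = u - 5 = -5 + u)
R(A) = -3*(-8 + A)*(-2 + A) (R(A) = -3*(A + (-5 - 3))*(A - 2) = -3*(A - 8)*(-2 + A) = -3*(-8 + A)*(-2 + A))
(R(3)*17)² - 1*(-81) = ((-48 - 3*3² + 30*3)*17)² - 1*(-81) = ((-48 - 3*9 + 90)*17)² + 81 = ((-48 - 27 + 90)*17)² + 81 = (15*17)² + 81 = 255² + 81 = 65025 + 81 = 65106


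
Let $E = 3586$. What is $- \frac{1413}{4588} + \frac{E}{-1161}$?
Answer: $- \frac{18093061}{5326668} \approx -3.3967$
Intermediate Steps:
$- \frac{1413}{4588} + \frac{E}{-1161} = - \frac{1413}{4588} + \frac{3586}{-1161} = \left(-1413\right) \frac{1}{4588} + 3586 \left(- \frac{1}{1161}\right) = - \frac{1413}{4588} - \frac{3586}{1161} = - \frac{18093061}{5326668}$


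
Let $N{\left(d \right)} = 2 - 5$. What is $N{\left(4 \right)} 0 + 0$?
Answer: $0$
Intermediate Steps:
$N{\left(d \right)} = -3$ ($N{\left(d \right)} = 2 - 5 = -3$)
$N{\left(4 \right)} 0 + 0 = \left(-3\right) 0 + 0 = 0 + 0 = 0$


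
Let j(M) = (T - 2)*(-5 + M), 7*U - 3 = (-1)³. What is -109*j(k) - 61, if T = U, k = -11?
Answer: -21355/7 ≈ -3050.7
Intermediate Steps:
U = 2/7 (U = 3/7 + (⅐)*(-1)³ = 3/7 + (⅐)*(-1) = 3/7 - ⅐ = 2/7 ≈ 0.28571)
T = 2/7 ≈ 0.28571
j(M) = 60/7 - 12*M/7 (j(M) = (2/7 - 2)*(-5 + M) = -12*(-5 + M)/7 = 60/7 - 12*M/7)
-109*j(k) - 61 = -109*(60/7 - 12/7*(-11)) - 61 = -109*(60/7 + 132/7) - 61 = -109*192/7 - 61 = -20928/7 - 61 = -21355/7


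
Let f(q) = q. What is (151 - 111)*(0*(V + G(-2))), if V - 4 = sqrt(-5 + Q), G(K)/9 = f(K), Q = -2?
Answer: 0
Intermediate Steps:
G(K) = 9*K
V = 4 + I*sqrt(7) (V = 4 + sqrt(-5 - 2) = 4 + sqrt(-7) = 4 + I*sqrt(7) ≈ 4.0 + 2.6458*I)
(151 - 111)*(0*(V + G(-2))) = (151 - 111)*(0*((4 + I*sqrt(7)) + 9*(-2))) = 40*(0*((4 + I*sqrt(7)) - 18)) = 40*(0*(-14 + I*sqrt(7))) = 40*0 = 0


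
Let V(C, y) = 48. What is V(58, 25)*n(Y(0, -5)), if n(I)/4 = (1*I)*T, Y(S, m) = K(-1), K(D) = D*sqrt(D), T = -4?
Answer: 768*I ≈ 768.0*I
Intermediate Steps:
K(D) = D**(3/2)
Y(S, m) = -I (Y(S, m) = (-1)**(3/2) = -I)
n(I) = -16*I (n(I) = 4*((1*I)*(-4)) = 4*(I*(-4)) = 4*(-4*I) = -16*I)
V(58, 25)*n(Y(0, -5)) = 48*(-(-16)*I) = 48*(16*I) = 768*I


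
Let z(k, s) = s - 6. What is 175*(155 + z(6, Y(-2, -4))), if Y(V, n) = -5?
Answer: 25200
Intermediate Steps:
z(k, s) = -6 + s
175*(155 + z(6, Y(-2, -4))) = 175*(155 + (-6 - 5)) = 175*(155 - 11) = 175*144 = 25200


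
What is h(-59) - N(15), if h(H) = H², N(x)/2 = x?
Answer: 3451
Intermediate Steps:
N(x) = 2*x
h(-59) - N(15) = (-59)² - 2*15 = 3481 - 30 = 3451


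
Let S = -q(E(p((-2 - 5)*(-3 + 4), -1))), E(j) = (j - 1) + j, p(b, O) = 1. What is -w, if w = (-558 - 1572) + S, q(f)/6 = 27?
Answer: 2292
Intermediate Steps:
E(j) = -1 + 2*j (E(j) = (-1 + j) + j = -1 + 2*j)
q(f) = 162 (q(f) = 6*27 = 162)
S = -162 (S = -1*162 = -162)
w = -2292 (w = (-558 - 1572) - 162 = -2130 - 162 = -2292)
-w = -1*(-2292) = 2292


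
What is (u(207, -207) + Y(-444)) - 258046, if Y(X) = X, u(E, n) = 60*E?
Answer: -246070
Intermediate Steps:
(u(207, -207) + Y(-444)) - 258046 = (60*207 - 444) - 258046 = (12420 - 444) - 258046 = 11976 - 258046 = -246070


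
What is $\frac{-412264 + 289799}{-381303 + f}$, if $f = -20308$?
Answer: $\frac{17495}{57373} \approx 0.30493$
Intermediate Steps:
$\frac{-412264 + 289799}{-381303 + f} = \frac{-412264 + 289799}{-381303 - 20308} = - \frac{122465}{-401611} = \left(-122465\right) \left(- \frac{1}{401611}\right) = \frac{17495}{57373}$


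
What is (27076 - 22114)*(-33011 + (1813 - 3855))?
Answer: -173932986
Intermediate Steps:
(27076 - 22114)*(-33011 + (1813 - 3855)) = 4962*(-33011 - 2042) = 4962*(-35053) = -173932986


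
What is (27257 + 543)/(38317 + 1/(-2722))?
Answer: 75671600/104298873 ≈ 0.72553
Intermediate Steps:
(27257 + 543)/(38317 + 1/(-2722)) = 27800/(38317 - 1/2722) = 27800/(104298873/2722) = 27800*(2722/104298873) = 75671600/104298873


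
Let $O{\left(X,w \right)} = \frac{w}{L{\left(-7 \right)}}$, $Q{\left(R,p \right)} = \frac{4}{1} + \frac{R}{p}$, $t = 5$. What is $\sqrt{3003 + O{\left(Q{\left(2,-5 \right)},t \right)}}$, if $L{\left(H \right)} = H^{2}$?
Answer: $\frac{4 \sqrt{9197}}{7} \approx 54.801$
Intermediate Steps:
$Q{\left(R,p \right)} = 4 + \frac{R}{p}$ ($Q{\left(R,p \right)} = 4 \cdot 1 + \frac{R}{p} = 4 + \frac{R}{p}$)
$O{\left(X,w \right)} = \frac{w}{49}$ ($O{\left(X,w \right)} = \frac{w}{\left(-7\right)^{2}} = \frac{w}{49}$)
$\sqrt{3003 + O{\left(Q{\left(2,-5 \right)},t \right)}} = \sqrt{3003 + \frac{1}{49} \cdot 5} = \sqrt{3003 + \frac{5}{49}} = \sqrt{\frac{147152}{49}} = \frac{4 \sqrt{9197}}{7}$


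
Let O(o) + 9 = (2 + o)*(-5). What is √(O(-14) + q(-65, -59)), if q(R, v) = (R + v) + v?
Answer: 2*I*√33 ≈ 11.489*I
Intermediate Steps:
q(R, v) = R + 2*v
O(o) = -19 - 5*o (O(o) = -9 + (2 + o)*(-5) = -9 + (-10 - 5*o) = -19 - 5*o)
√(O(-14) + q(-65, -59)) = √((-19 - 5*(-14)) + (-65 + 2*(-59))) = √((-19 + 70) + (-65 - 118)) = √(51 - 183) = √(-132) = 2*I*√33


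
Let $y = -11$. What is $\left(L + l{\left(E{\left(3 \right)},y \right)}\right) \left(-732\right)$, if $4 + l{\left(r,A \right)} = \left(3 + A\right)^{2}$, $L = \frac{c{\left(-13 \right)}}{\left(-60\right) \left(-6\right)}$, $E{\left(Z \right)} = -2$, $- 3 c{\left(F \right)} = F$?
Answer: $- \frac{3953593}{90} \approx -43929.0$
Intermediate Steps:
$c{\left(F \right)} = - \frac{F}{3}$
$L = \frac{13}{1080}$ ($L = \frac{\left(- \frac{1}{3}\right) \left(-13\right)}{\left(-60\right) \left(-6\right)} = \frac{13}{3 \cdot 360} = \frac{13}{3} \cdot \frac{1}{360} = \frac{13}{1080} \approx 0.012037$)
$l{\left(r,A \right)} = -4 + \left(3 + A\right)^{2}$
$\left(L + l{\left(E{\left(3 \right)},y \right)}\right) \left(-732\right) = \left(\frac{13}{1080} - \left(4 - \left(3 - 11\right)^{2}\right)\right) \left(-732\right) = \left(\frac{13}{1080} - \left(4 - \left(-8\right)^{2}\right)\right) \left(-732\right) = \left(\frac{13}{1080} + \left(-4 + 64\right)\right) \left(-732\right) = \left(\frac{13}{1080} + 60\right) \left(-732\right) = \frac{64813}{1080} \left(-732\right) = - \frac{3953593}{90}$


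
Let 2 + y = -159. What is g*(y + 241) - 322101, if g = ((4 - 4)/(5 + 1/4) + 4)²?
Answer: -320821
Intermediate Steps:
y = -161 (y = -2 - 159 = -161)
g = 16 (g = (0/(5 + ¼) + 4)² = (0/(21/4) + 4)² = (0*(4/21) + 4)² = (0 + 4)² = 4² = 16)
g*(y + 241) - 322101 = 16*(-161 + 241) - 322101 = 16*80 - 322101 = 1280 - 322101 = -320821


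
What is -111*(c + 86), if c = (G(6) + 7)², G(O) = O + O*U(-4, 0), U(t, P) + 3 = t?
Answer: -102897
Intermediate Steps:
U(t, P) = -3 + t
G(O) = -6*O (G(O) = O + O*(-3 - 4) = O + O*(-7) = O - 7*O = -6*O)
c = 841 (c = (-6*6 + 7)² = (-36 + 7)² = (-29)² = 841)
-111*(c + 86) = -111*(841 + 86) = -111*927 = -102897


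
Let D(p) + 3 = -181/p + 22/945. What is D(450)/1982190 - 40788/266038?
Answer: -382018445456689/2491671403714500 ≈ -0.15332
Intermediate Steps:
D(p) = -2813/945 - 181/p (D(p) = -3 + (-181/p + 22/945) = -3 + (22/945 - 181/p) = -2813/945 - 181/p)
D(450)/1982190 - 40788/266038 = (-2813/945 - 181/450)/1982190 - 40788/266038 = (-2813/945 - 181*1/450)*(1/1982190) - 40788*1/266038 = (-2813/945 - 181/450)*(1/1982190) - 20394/133019 = -31931/9450*1/1982190 - 20394/133019 = -31931/18731695500 - 20394/133019 = -382018445456689/2491671403714500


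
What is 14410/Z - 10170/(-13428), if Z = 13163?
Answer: 18186955/9819598 ≈ 1.8521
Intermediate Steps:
14410/Z - 10170/(-13428) = 14410/13163 - 10170/(-13428) = 14410*(1/13163) - 10170*(-1/13428) = 14410/13163 + 565/746 = 18186955/9819598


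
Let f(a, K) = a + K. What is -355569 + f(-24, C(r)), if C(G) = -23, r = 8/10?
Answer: -355616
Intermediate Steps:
r = 4/5 (r = 8*(1/10) = 4/5 ≈ 0.80000)
f(a, K) = K + a
-355569 + f(-24, C(r)) = -355569 + (-23 - 24) = -355569 - 47 = -355616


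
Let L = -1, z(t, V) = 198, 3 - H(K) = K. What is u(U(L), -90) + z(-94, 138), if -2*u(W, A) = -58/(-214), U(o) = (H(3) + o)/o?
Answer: 42343/214 ≈ 197.86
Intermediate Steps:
H(K) = 3 - K
U(o) = 1 (U(o) = ((3 - 1*3) + o)/o = ((3 - 3) + o)/o = (0 + o)/o = o/o = 1)
u(W, A) = -29/214 (u(W, A) = -(-29)/(-214) = -(-29)*(-1)/214 = -½*29/107 = -29/214)
u(U(L), -90) + z(-94, 138) = -29/214 + 198 = 42343/214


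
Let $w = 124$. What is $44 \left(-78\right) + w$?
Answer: $-3308$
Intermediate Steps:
$44 \left(-78\right) + w = 44 \left(-78\right) + 124 = -3432 + 124 = -3308$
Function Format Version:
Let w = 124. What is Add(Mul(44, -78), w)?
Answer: -3308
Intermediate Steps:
Add(Mul(44, -78), w) = Add(Mul(44, -78), 124) = Add(-3432, 124) = -3308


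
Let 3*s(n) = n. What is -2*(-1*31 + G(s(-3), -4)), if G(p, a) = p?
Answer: 64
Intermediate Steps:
s(n) = n/3
-2*(-1*31 + G(s(-3), -4)) = -2*(-1*31 + (1/3)*(-3)) = -2*(-31 - 1) = -2*(-32) = 64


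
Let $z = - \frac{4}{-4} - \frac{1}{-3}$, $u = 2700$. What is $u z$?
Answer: $3600$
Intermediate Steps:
$z = \frac{4}{3}$ ($z = \left(-4\right) \left(- \frac{1}{4}\right) - - \frac{1}{3} = 1 + \frac{1}{3} = \frac{4}{3} \approx 1.3333$)
$u z = 2700 \cdot \frac{4}{3} = 3600$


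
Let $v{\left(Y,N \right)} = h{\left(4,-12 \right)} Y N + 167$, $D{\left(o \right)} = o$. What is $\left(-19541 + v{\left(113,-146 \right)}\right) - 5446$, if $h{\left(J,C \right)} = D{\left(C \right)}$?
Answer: $173156$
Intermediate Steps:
$h{\left(J,C \right)} = C$
$v{\left(Y,N \right)} = 167 - 12 N Y$ ($v{\left(Y,N \right)} = - 12 Y N + 167 = - 12 N Y + 167 = 167 - 12 N Y$)
$\left(-19541 + v{\left(113,-146 \right)}\right) - 5446 = \left(-19541 - \left(-167 - 197976\right)\right) - 5446 = \left(-19541 + \left(167 + 197976\right)\right) - 5446 = \left(-19541 + 198143\right) - 5446 = 178602 - 5446 = 173156$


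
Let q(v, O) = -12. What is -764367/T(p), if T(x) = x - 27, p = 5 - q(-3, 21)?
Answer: 764367/10 ≈ 76437.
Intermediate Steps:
p = 17 (p = 5 - 1*(-12) = 5 + 12 = 17)
T(x) = -27 + x
-764367/T(p) = -764367/(-27 + 17) = -764367/(-10) = -764367*(-⅒) = 764367/10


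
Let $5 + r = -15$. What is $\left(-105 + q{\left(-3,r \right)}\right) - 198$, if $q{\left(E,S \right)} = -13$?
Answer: $-316$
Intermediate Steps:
$r = -20$ ($r = -5 - 15 = -20$)
$\left(-105 + q{\left(-3,r \right)}\right) - 198 = \left(-105 - 13\right) - 198 = -118 - 198 = -316$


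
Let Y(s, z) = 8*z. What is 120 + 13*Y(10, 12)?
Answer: 1368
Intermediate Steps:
120 + 13*Y(10, 12) = 120 + 13*(8*12) = 120 + 13*96 = 120 + 1248 = 1368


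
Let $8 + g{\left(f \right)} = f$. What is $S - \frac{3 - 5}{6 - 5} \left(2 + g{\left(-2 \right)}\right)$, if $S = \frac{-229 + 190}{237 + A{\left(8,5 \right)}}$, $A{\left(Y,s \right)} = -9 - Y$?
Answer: $- \frac{3559}{220} \approx -16.177$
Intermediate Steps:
$g{\left(f \right)} = -8 + f$
$S = - \frac{39}{220}$ ($S = \frac{-229 + 190}{237 - 17} = - \frac{39}{237 - 17} = - \frac{39}{220} \approx -0.17727$)
$S - \frac{3 - 5}{6 - 5} \left(2 + g{\left(-2 \right)}\right) = - \frac{39}{220} - \frac{3 - 5}{6 - 5} \left(2 - 10\right) = - \frac{39}{220} - - \frac{2}{1} \left(2 - 10\right) = - \frac{39}{220} - \left(-2\right) 1 \left(-8\right) = - \frac{39}{220} - \left(-2\right) \left(-8\right) = - \frac{39}{220} - 16 = - \frac{3559}{220}$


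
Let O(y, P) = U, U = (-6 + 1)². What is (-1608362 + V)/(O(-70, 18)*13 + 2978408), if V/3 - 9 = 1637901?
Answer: 3305368/2978733 ≈ 1.1097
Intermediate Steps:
V = 4913730 (V = 27 + 3*1637901 = 27 + 4913703 = 4913730)
U = 25 (U = (-5)² = 25)
O(y, P) = 25
(-1608362 + V)/(O(-70, 18)*13 + 2978408) = (-1608362 + 4913730)/(25*13 + 2978408) = 3305368/(325 + 2978408) = 3305368/2978733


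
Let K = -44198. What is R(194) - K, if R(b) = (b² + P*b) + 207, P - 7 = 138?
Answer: 110171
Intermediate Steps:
P = 145 (P = 7 + 138 = 145)
R(b) = 207 + b² + 145*b (R(b) = (b² + 145*b) + 207 = 207 + b² + 145*b)
R(194) - K = (207 + 194² + 145*194) - 1*(-44198) = (207 + 37636 + 28130) + 44198 = 65973 + 44198 = 110171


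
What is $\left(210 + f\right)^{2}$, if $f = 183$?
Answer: $154449$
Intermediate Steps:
$\left(210 + f\right)^{2} = \left(210 + 183\right)^{2} = 393^{2} = 154449$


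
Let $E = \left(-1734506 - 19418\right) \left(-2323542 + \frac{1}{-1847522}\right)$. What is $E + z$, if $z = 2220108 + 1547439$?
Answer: $\frac{3764621536589618117}{923761} \approx 4.0753 \cdot 10^{12}$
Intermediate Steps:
$z = 3767547$
$E = \frac{3764618056276633850}{923761}$ ($E = - 1753924 \left(-2323542 - \frac{1}{1847522}\right) = \left(-1753924\right) \left(- \frac{4292794962925}{1847522}\right) = \frac{3764618056276633850}{923761} \approx 4.0753 \cdot 10^{12}$)
$E + z = \frac{3764618056276633850}{923761} + 3767547 = \frac{3764621536589618117}{923761}$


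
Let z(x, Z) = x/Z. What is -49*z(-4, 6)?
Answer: 98/3 ≈ 32.667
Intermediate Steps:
-49*z(-4, 6) = -(-196)/6 = -49*(-2/3) = 98/3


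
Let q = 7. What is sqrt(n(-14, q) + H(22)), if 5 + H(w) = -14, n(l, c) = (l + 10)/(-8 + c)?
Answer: I*sqrt(15) ≈ 3.873*I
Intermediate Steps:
n(l, c) = (10 + l)/(-8 + c)
H(w) = -19 (H(w) = -5 - 14 = -19)
sqrt(n(-14, q) + H(22)) = sqrt((10 - 14)/(-8 + 7) - 19) = sqrt(-4/(-1) - 19) = sqrt(-1*(-4) - 19) = sqrt(4 - 19) = sqrt(-15) = I*sqrt(15)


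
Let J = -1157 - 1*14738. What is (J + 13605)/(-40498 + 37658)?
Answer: 229/284 ≈ 0.80634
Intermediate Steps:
J = -15895 (J = -1157 - 14738 = -15895)
(J + 13605)/(-40498 + 37658) = (-15895 + 13605)/(-40498 + 37658) = -2290/(-2840) = -2290*(-1/2840) = 229/284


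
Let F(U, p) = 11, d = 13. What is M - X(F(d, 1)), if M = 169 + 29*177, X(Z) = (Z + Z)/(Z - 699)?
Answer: 1823899/344 ≈ 5302.0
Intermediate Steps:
X(Z) = 2*Z/(-699 + Z) (X(Z) = (2*Z)/(-699 + Z) = 2*Z/(-699 + Z))
M = 5302 (M = 169 + 5133 = 5302)
M - X(F(d, 1)) = 5302 - 2*11/(-699 + 11) = 5302 - 2*11/(-688) = 5302 - 2*11*(-1)/688 = 5302 - 1*(-11/344) = 5302 + 11/344 = 1823899/344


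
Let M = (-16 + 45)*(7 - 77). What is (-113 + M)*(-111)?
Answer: 237873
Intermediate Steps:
M = -2030 (M = 29*(-70) = -2030)
(-113 + M)*(-111) = (-113 - 2030)*(-111) = -2143*(-111) = 237873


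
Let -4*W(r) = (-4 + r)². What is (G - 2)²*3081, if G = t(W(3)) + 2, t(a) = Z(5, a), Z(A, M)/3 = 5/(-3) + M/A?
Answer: 32686329/400 ≈ 81716.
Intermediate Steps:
W(r) = -(-4 + r)²/4
Z(A, M) = -5 + 3*M/A (Z(A, M) = 3*(5/(-3) + M/A) = 3*(5*(-⅓) + M/A) = 3*(-5/3 + M/A) = -5 + 3*M/A)
t(a) = -5 + 3*a/5
G = -63/20 (G = (-5 + 3*(-(-4 + 3)²/4)/5) + 2 = (-5 + 3*(-¼*(-1)²)/5) + 2 = (-5 + 3*(-¼*1)/5) + 2 = (-5 + (⅗)*(-¼)) + 2 = (-5 - 3/20) + 2 = -103/20 + 2 = -63/20 ≈ -3.1500)
(G - 2)²*3081 = (-63/20 - 2)²*3081 = (-103/20)²*3081 = (10609/400)*3081 = 32686329/400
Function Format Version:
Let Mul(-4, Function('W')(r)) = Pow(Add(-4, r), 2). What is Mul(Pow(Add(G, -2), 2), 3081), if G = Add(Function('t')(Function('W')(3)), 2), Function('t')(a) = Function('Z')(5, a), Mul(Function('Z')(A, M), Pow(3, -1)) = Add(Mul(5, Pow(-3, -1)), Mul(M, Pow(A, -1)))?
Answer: Rational(32686329, 400) ≈ 81716.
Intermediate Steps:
Function('W')(r) = Mul(Rational(-1, 4), Pow(Add(-4, r), 2))
Function('Z')(A, M) = Add(-5, Mul(3, M, Pow(A, -1))) (Function('Z')(A, M) = Mul(3, Add(Mul(5, Pow(-3, -1)), Mul(M, Pow(A, -1)))) = Mul(3, Add(Mul(5, Rational(-1, 3)), Mul(M, Pow(A, -1)))) = Mul(3, Add(Rational(-5, 3), Mul(M, Pow(A, -1)))) = Add(-5, Mul(3, M, Pow(A, -1))))
Function('t')(a) = Add(-5, Mul(Rational(3, 5), a)) (Function('t')(a) = Add(-5, Mul(3, a, Pow(5, -1))) = Add(-5, Mul(3, a, Rational(1, 5))) = Add(-5, Mul(Rational(3, 5), a)))
G = Rational(-63, 20) (G = Add(Add(-5, Mul(Rational(3, 5), Mul(Rational(-1, 4), Pow(Add(-4, 3), 2)))), 2) = Add(Add(-5, Mul(Rational(3, 5), Mul(Rational(-1, 4), Pow(-1, 2)))), 2) = Add(Add(-5, Mul(Rational(3, 5), Mul(Rational(-1, 4), 1))), 2) = Add(Add(-5, Mul(Rational(3, 5), Rational(-1, 4))), 2) = Add(Add(-5, Rational(-3, 20)), 2) = Add(Rational(-103, 20), 2) = Rational(-63, 20) ≈ -3.1500)
Mul(Pow(Add(G, -2), 2), 3081) = Mul(Pow(Add(Rational(-63, 20), -2), 2), 3081) = Mul(Pow(Rational(-103, 20), 2), 3081) = Mul(Rational(10609, 400), 3081) = Rational(32686329, 400)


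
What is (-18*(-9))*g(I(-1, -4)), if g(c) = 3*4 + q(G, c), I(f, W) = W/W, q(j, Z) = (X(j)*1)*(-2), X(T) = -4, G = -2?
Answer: 3240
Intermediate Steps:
q(j, Z) = 8 (q(j, Z) = -4*1*(-2) = -4*(-2) = 8)
I(f, W) = 1
g(c) = 20 (g(c) = 3*4 + 8 = 12 + 8 = 20)
(-18*(-9))*g(I(-1, -4)) = -18*(-9)*20 = 162*20 = 3240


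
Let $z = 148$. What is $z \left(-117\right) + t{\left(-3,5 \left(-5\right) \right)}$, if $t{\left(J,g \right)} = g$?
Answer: $-17341$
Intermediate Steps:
$z \left(-117\right) + t{\left(-3,5 \left(-5\right) \right)} = 148 \left(-117\right) + 5 \left(-5\right) = -17316 - 25 = -17341$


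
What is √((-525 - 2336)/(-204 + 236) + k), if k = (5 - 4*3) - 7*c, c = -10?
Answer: 13*I*√10/8 ≈ 5.1387*I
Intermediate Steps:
k = 63 (k = (5 - 4*3) - 7*(-10) = (5 - 12) + 70 = -7 + 70 = 63)
√((-525 - 2336)/(-204 + 236) + k) = √((-525 - 2336)/(-204 + 236) + 63) = √(-2861/32 + 63) = √(-845/32) = 13*I*√10/8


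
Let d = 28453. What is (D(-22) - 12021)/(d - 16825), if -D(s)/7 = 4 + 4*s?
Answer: -3811/3876 ≈ -0.98323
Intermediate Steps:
D(s) = -28 - 28*s (D(s) = -7*(4 + 4*s) = -28 - 28*s)
(D(-22) - 12021)/(d - 16825) = ((-28 - 28*(-22)) - 12021)/(28453 - 16825) = ((-28 + 616) - 12021)/11628 = (588 - 12021)*(1/11628) = -11433*1/11628 = -3811/3876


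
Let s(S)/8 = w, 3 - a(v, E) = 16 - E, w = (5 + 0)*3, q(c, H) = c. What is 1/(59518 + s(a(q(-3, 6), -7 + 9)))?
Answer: 1/59638 ≈ 1.6768e-5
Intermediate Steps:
w = 15 (w = 5*3 = 15)
a(v, E) = -13 + E (a(v, E) = 3 - (16 - E) = 3 + (-16 + E) = -13 + E)
s(S) = 120 (s(S) = 8*15 = 120)
1/(59518 + s(a(q(-3, 6), -7 + 9))) = 1/(59518 + 120) = 1/59638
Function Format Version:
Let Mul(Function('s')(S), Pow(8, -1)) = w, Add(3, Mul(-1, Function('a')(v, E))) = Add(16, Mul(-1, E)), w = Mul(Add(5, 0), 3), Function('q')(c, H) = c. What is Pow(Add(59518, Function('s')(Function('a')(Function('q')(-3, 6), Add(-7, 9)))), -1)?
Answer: Rational(1, 59638) ≈ 1.6768e-5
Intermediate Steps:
w = 15 (w = Mul(5, 3) = 15)
Function('a')(v, E) = Add(-13, E) (Function('a')(v, E) = Add(3, Mul(-1, Add(16, Mul(-1, E)))) = Add(3, Add(-16, E)) = Add(-13, E))
Function('s')(S) = 120 (Function('s')(S) = Mul(8, 15) = 120)
Pow(Add(59518, Function('s')(Function('a')(Function('q')(-3, 6), Add(-7, 9)))), -1) = Pow(Add(59518, 120), -1) = Pow(59638, -1) = Rational(1, 59638)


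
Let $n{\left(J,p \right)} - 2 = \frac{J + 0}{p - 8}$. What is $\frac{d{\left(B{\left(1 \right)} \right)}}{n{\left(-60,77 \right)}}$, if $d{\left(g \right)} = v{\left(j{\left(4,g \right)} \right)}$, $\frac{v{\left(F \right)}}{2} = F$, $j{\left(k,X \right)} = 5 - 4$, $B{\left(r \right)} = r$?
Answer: $\frac{23}{13} \approx 1.7692$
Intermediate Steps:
$j{\left(k,X \right)} = 1$ ($j{\left(k,X \right)} = 5 - 4 = 1$)
$n{\left(J,p \right)} = 2 + \frac{J}{-8 + p}$ ($n{\left(J,p \right)} = 2 + \frac{J + 0}{p - 8} = 2 + \frac{J}{-8 + p}$)
$v{\left(F \right)} = 2 F$
$d{\left(g \right)} = 2$ ($d{\left(g \right)} = 2 \cdot 1 = 2$)
$\frac{d{\left(B{\left(1 \right)} \right)}}{n{\left(-60,77 \right)}} = \frac{2}{\frac{1}{-8 + 77} \left(-16 - 60 + 2 \cdot 77\right)} = \frac{2}{\frac{1}{69} \left(-16 - 60 + 154\right)} = \frac{2}{\frac{1}{69} \cdot 78} = \frac{2}{\frac{26}{23}} = 2 \cdot \frac{23}{26} = \frac{23}{13}$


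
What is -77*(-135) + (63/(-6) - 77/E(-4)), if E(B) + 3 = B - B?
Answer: 62461/6 ≈ 10410.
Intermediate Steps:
E(B) = -3 (E(B) = -3 + (B - B) = -3 + 0 = -3)
-77*(-135) + (63/(-6) - 77/E(-4)) = -77*(-135) + (63/(-6) - 77/(-3)) = 10395 + (63*(-⅙) - 77*(-⅓)) = 10395 + (-21/2 + 77/3) = 10395 + 91/6 = 62461/6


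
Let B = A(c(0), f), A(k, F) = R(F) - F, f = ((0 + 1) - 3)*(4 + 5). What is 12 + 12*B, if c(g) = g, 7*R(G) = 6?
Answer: 1668/7 ≈ 238.29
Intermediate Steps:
R(G) = 6/7 (R(G) = (1/7)*6 = 6/7)
f = -18 (f = (1 - 3)*9 = -2*9 = -18)
A(k, F) = 6/7 - F
B = 132/7 (B = 6/7 - 1*(-18) = 6/7 + 18 = 132/7 ≈ 18.857)
12 + 12*B = 12 + 12*(132/7) = 12 + 1584/7 = 1668/7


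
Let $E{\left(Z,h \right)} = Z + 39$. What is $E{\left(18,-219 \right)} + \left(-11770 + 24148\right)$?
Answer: $12435$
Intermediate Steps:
$E{\left(Z,h \right)} = 39 + Z$
$E{\left(18,-219 \right)} + \left(-11770 + 24148\right) = \left(39 + 18\right) + \left(-11770 + 24148\right) = 57 + 12378 = 12435$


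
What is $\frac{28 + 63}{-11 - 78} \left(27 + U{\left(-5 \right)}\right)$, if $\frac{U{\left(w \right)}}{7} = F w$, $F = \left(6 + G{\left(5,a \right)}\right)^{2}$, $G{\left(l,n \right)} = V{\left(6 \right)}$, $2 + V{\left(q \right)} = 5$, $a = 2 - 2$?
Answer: $\frac{255528}{89} \approx 2871.1$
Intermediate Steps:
$a = 0$
$V{\left(q \right)} = 3$ ($V{\left(q \right)} = -2 + 5 = 3$)
$G{\left(l,n \right)} = 3$
$F = 81$ ($F = \left(6 + 3\right)^{2} = 9^{2} = 81$)
$U{\left(w \right)} = 567 w$ ($U{\left(w \right)} = 7 \cdot 81 w = 567 w$)
$\frac{28 + 63}{-11 - 78} \left(27 + U{\left(-5 \right)}\right) = \frac{28 + 63}{-11 - 78} \left(27 + 567 \left(-5\right)\right) = \frac{91}{-89} \left(27 - 2835\right) = 91 \left(- \frac{1}{89}\right) \left(-2808\right) = \left(- \frac{91}{89}\right) \left(-2808\right) = \frac{255528}{89}$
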